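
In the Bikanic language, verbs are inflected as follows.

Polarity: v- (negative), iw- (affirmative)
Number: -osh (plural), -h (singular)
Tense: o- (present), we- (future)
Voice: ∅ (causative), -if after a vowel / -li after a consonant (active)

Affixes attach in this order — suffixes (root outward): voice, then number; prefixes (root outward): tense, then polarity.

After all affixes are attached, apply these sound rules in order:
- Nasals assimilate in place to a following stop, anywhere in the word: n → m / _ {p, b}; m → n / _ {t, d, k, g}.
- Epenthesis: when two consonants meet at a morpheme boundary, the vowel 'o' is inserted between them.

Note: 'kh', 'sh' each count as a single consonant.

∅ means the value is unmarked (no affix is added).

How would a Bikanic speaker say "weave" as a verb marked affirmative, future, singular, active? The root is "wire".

Attach tense future we- → wewire.
Attach voice active -if (after vowel 'e') → wewireif.
Attach polarity affirmative iw- → iwwewireif.
Attach number singular -h → iwwewireifh.
Nasal assimilation: no change.
Apply epenthesis: iwwewireifh → iwowewireifoh.

iwowewireifoh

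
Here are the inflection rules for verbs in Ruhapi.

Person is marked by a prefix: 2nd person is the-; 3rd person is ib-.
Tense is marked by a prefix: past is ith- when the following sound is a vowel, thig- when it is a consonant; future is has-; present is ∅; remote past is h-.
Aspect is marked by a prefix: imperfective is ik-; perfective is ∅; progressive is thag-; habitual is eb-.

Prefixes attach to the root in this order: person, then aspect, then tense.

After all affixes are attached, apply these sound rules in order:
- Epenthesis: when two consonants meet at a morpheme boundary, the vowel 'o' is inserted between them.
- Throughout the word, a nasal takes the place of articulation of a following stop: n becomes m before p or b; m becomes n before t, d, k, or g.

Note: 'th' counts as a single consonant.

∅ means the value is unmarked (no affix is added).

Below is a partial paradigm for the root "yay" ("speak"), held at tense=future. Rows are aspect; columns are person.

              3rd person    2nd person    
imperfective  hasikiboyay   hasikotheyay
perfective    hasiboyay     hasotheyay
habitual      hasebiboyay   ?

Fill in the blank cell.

hasebotheyay

Attach person 2nd person the- → theyay.
Attach aspect habitual eb- → ebtheyay.
Attach tense future has- → hasebtheyay.
Apply epenthesis: hasebtheyay → hasebotheyay.
Nasal assimilation: no change.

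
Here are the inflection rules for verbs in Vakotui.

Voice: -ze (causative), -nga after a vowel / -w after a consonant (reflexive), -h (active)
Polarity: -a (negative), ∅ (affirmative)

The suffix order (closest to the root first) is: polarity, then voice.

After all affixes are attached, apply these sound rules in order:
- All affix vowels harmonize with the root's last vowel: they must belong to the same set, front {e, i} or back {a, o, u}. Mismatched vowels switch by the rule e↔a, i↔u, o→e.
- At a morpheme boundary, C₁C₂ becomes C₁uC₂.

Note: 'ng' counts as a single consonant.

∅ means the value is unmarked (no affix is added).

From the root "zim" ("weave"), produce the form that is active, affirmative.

zimuh

polarity = affirmative: zero marking, form stays zim.
Attach voice active -h → zimh.
Vowel harmony: no change.
Apply epenthesis: zimh → zimuh.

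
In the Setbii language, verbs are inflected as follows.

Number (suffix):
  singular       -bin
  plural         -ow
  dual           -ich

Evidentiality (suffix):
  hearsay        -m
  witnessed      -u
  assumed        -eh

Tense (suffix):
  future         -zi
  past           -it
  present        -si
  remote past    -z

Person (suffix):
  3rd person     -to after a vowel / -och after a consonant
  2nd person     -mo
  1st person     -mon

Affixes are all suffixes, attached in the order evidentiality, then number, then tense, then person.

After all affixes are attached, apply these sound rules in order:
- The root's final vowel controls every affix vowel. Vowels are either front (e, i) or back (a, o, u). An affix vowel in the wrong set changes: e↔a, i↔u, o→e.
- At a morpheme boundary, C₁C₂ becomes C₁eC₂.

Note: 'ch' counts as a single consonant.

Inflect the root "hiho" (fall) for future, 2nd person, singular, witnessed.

hihoubunezumo

Attach evidentiality witnessed -u → hihou.
Attach number singular -bin → hihoubin.
Attach tense future -zi → hihoubinzi.
Attach person 2nd person -mo → hihoubinzimo.
Apply vowel harmony: hihoubinzimo → hihoubunzumo.
Apply epenthesis: hihoubunzumo → hihoubunezumo.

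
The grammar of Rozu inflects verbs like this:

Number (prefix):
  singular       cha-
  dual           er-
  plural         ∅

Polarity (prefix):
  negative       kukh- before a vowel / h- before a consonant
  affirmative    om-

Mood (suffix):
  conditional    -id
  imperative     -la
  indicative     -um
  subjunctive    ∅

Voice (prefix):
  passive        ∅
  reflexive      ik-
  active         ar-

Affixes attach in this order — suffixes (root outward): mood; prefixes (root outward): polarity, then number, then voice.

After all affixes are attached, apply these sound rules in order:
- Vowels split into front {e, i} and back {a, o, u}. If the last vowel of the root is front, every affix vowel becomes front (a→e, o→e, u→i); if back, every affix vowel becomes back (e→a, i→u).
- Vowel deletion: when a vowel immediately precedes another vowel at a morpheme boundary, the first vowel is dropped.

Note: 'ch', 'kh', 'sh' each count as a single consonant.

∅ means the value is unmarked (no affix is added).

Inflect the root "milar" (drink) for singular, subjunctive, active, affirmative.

Attach polarity affirmative om- → ommilar.
Attach number singular cha- → chaommilar.
Attach voice active ar- → archaommilar.
mood = subjunctive: zero marking, form stays archaommilar.
Vowel harmony: no change.
Apply vowel deletion: archaommilar → archommilar.

archommilar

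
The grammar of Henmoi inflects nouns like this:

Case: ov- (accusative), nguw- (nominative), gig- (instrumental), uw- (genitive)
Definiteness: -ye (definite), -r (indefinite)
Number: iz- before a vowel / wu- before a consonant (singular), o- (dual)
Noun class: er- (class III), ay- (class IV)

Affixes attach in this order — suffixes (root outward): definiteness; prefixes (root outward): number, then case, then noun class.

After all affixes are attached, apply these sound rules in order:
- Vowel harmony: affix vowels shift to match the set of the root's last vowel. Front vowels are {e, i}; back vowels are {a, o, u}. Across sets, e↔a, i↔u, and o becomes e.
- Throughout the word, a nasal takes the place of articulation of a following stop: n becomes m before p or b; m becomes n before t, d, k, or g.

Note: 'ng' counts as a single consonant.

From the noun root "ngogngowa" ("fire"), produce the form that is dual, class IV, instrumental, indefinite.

Attach definiteness indefinite -r → ngogngowar.
Attach number dual o- → ongogngowar.
Attach case instrumental gig- → gigongogngowar.
Attach noun class class IV ay- → aygigongogngowar.
Apply vowel harmony: aygigongogngowar → aygugongogngowar.
Nasal assimilation: no change.

aygugongogngowar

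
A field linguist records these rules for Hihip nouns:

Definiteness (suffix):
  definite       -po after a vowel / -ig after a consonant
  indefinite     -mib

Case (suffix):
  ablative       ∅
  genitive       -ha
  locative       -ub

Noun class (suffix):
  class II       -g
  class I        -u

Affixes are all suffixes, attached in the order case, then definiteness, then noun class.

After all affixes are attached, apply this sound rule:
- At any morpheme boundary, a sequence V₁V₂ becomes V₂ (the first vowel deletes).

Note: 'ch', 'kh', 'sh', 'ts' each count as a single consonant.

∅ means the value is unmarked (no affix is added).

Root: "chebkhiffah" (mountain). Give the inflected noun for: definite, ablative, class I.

case = ablative: zero marking, form stays chebkhiffah.
Attach definiteness definite -ig (after consonant 'h') → chebkhiffahig.
Attach noun class class I -u → chebkhiffahigu.
Vowel deletion: no change.

chebkhiffahigu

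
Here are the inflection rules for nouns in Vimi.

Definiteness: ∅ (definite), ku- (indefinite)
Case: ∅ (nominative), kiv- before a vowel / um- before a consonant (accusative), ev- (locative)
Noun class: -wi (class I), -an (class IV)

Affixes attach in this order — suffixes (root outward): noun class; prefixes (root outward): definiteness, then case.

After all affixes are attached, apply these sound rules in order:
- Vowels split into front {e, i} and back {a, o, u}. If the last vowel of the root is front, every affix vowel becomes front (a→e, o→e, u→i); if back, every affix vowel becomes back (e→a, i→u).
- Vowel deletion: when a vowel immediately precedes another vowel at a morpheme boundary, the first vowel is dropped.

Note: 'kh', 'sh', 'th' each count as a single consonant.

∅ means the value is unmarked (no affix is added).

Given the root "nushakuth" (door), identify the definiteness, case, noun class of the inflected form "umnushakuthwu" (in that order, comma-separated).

Segment: um-nushakuth-wi.
definiteness: ∅ → definite.
case: kiv/um- → accusative.
noun class: -wi → class I.

definite, accusative, class I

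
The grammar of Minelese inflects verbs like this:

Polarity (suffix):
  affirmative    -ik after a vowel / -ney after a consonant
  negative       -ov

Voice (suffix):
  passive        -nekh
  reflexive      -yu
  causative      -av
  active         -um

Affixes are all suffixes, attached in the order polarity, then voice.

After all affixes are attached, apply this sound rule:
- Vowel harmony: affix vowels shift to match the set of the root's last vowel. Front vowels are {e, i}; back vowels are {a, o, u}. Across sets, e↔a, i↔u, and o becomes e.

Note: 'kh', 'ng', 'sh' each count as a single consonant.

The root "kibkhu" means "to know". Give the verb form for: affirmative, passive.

kibkhuuknakh

Attach polarity affirmative -ik (after vowel 'u') → kibkhuik.
Attach voice passive -nekh → kibkhuiknekh.
Apply vowel harmony: kibkhuiknekh → kibkhuuknakh.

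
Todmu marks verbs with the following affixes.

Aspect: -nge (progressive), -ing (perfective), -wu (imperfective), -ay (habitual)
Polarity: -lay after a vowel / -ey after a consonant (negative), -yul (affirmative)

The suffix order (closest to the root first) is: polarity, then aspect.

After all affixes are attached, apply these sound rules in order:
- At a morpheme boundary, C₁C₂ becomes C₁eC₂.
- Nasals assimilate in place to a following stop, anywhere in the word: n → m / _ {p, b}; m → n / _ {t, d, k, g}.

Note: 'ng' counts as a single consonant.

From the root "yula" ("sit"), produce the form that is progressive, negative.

yulalayenge

Attach polarity negative -lay (after vowel 'a') → yulalay.
Attach aspect progressive -nge → yulalaynge.
Apply epenthesis: yulalaynge → yulalayenge.
Nasal assimilation: no change.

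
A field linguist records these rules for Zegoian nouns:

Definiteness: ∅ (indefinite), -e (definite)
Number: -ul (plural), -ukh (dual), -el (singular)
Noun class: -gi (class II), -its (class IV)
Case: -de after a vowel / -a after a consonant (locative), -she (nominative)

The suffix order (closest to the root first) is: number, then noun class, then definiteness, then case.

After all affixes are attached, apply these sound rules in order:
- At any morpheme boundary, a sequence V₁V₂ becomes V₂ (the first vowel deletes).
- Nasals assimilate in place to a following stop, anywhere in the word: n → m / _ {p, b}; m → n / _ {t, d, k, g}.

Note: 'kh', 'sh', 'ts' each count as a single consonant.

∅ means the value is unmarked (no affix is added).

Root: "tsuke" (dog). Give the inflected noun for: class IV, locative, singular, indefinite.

Attach number singular -el → tsukeel.
Attach noun class class IV -its → tsukeelits.
definiteness = indefinite: zero marking, form stays tsukeelits.
Attach case locative -a (after consonant 'ts') → tsukeelitsa.
Apply vowel deletion: tsukeelitsa → tsukelitsa.
Nasal assimilation: no change.

tsukelitsa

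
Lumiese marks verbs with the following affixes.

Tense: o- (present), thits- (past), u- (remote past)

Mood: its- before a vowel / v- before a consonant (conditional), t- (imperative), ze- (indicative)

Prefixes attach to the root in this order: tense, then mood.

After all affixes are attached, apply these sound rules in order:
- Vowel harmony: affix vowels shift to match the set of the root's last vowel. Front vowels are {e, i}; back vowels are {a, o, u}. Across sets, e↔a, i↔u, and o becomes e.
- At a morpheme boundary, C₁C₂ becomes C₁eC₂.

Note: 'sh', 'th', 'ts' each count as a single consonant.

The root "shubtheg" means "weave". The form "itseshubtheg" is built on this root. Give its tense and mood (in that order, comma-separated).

Segment: its-o-shubtheg.
tense: o- → present.
mood: its/v- → conditional.

present, conditional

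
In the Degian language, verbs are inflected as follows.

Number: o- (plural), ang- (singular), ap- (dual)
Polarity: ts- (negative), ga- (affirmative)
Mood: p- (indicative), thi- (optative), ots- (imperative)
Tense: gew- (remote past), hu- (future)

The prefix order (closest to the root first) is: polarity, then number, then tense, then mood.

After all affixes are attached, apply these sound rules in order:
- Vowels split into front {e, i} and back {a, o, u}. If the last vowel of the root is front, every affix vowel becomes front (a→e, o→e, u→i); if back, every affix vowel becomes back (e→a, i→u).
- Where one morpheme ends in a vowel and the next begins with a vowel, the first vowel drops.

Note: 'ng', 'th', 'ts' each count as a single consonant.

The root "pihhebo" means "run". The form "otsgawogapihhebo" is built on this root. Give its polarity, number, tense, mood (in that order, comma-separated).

affirmative, plural, remote past, imperative

Segment: ots-gew-o-ga-pihhebo.
polarity: ga- → affirmative.
number: o- → plural.
tense: gew- → remote past.
mood: ots- → imperative.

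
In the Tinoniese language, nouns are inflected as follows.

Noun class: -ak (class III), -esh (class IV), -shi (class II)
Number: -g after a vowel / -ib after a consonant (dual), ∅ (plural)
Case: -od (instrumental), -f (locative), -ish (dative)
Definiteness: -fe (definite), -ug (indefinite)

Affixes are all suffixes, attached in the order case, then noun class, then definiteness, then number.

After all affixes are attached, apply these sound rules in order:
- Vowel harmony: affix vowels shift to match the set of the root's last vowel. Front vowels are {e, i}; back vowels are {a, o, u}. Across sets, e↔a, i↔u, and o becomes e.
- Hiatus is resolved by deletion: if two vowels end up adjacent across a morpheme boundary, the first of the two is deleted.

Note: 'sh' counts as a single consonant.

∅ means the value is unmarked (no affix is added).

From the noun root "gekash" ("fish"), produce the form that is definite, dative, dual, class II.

Attach case dative -ish → gekashish.
Attach noun class class II -shi → gekashishshi.
Attach definiteness definite -fe → gekashishshife.
Attach number dual -g (after vowel 'e') → gekashishshifeg.
Apply vowel harmony: gekashishshifeg → gekashushshufag.
Vowel deletion: no change.

gekashushshufag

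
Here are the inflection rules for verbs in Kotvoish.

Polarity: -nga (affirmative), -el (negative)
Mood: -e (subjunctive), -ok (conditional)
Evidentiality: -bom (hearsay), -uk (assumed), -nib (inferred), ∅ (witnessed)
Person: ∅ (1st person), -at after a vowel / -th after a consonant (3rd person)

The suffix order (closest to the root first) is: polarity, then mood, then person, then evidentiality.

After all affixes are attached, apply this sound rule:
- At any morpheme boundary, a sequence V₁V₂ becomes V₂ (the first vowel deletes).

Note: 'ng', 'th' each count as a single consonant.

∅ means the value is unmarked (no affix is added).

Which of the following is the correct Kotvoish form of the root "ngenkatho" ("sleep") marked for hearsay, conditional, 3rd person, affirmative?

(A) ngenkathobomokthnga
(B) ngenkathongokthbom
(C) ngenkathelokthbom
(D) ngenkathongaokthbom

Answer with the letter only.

B

Attach polarity affirmative -nga → ngenkathonga.
Attach mood conditional -ok → ngenkathongaok.
Attach person 3rd person -th (after consonant 'k') → ngenkathongaokth.
Attach evidentiality hearsay -bom → ngenkathongaokthbom.
Apply vowel deletion: ngenkathongaokthbom → ngenkathongokthbom.
So the correct form is ngenkathongokthbom, option (B).
(A) ngenkathobomokthnga is wrong: it has the affixes in the wrong order.
(C) ngenkathelokthbom is wrong: it uses negative instead of affirmative for polarity.
(D) ngenkathongaokthbom is wrong: it fails to apply the sound rule(s).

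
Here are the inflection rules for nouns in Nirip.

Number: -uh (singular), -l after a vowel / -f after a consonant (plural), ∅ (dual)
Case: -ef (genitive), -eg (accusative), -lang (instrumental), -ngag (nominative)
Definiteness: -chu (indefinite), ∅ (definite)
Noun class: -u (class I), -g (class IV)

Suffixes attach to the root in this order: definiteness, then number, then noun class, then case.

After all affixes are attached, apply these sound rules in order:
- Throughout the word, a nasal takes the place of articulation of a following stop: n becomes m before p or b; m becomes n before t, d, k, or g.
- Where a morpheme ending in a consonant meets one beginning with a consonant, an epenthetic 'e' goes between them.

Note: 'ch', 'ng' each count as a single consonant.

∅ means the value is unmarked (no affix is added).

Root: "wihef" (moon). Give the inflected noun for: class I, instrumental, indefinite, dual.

wihefechuulang

Attach definiteness indefinite -chu → wihefchu.
number = dual: zero marking, form stays wihefchu.
Attach noun class class I -u → wihefchuu.
Attach case instrumental -lang → wihefchuulang.
Nasal assimilation: no change.
Apply epenthesis: wihefchuulang → wihefechuulang.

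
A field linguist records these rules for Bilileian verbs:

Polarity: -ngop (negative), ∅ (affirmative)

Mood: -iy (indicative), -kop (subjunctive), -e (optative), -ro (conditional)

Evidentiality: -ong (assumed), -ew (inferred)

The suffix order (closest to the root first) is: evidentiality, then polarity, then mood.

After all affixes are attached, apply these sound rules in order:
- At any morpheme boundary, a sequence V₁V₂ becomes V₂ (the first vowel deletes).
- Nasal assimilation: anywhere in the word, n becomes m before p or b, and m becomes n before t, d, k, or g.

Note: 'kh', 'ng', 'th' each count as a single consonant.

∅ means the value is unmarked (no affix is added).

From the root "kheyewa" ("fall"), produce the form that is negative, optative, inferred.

Attach evidentiality inferred -ew → kheyewaew.
Attach polarity negative -ngop → kheyewaewngop.
Attach mood optative -e → kheyewaewngope.
Apply vowel deletion: kheyewaewngope → kheyewewngope.
Nasal assimilation: no change.

kheyewewngope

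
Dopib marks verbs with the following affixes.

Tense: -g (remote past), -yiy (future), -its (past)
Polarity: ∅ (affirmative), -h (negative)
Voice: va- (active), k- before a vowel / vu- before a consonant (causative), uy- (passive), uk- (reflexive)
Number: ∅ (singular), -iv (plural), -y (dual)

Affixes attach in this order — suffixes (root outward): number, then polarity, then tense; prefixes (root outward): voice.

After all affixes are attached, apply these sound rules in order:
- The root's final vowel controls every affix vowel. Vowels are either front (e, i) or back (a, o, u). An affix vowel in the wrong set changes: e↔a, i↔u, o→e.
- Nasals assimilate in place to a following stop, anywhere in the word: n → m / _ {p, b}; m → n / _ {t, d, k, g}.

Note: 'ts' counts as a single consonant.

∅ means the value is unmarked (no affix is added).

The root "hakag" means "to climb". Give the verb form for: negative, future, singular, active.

vahakaghyuy

number = singular: zero marking, form stays hakag.
Attach polarity negative -h → hakagh.
Attach tense future -yiy → hakaghyiy.
Attach voice active va- → vahakaghyiy.
Apply vowel harmony: vahakaghyiy → vahakaghyuy.
Nasal assimilation: no change.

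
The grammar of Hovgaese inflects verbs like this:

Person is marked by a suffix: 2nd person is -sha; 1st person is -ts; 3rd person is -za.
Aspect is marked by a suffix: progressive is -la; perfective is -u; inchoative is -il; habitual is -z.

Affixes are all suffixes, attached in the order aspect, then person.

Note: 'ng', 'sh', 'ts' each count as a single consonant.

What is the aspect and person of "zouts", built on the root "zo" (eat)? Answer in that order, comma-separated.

Segment: zo-u-ts.
aspect: -u → perfective.
person: -ts → 1st person.

perfective, 1st person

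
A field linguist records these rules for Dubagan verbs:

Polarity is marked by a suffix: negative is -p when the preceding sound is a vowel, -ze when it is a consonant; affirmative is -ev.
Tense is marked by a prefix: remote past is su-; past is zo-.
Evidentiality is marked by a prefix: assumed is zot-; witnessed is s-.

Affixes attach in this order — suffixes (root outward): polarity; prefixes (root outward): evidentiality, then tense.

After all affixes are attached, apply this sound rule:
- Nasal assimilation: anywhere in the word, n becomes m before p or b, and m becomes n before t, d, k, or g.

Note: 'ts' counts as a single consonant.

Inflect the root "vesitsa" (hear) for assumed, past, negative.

zozotvesitsap

Attach evidentiality assumed zot- → zotvesitsa.
Attach polarity negative -p (after vowel 'a') → zotvesitsap.
Attach tense past zo- → zozotvesitsap.
Nasal assimilation: no change.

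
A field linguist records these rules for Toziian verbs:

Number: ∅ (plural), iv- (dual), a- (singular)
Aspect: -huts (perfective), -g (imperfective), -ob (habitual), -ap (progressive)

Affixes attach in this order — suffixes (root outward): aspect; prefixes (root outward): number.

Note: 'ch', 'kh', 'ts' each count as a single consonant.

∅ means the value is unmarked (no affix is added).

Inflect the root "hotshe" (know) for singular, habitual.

ahotsheob

Attach number singular a- → ahotshe.
Attach aspect habitual -ob → ahotsheob.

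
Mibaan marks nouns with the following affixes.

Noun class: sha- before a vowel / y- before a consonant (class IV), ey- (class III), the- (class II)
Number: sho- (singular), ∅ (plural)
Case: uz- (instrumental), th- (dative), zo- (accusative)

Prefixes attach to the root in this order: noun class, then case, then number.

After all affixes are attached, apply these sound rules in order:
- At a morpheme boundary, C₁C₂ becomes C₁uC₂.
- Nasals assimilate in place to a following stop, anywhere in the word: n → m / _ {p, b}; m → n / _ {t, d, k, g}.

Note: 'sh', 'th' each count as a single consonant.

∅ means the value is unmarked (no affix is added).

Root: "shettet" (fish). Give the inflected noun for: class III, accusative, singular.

shozoeyushettet

Attach noun class class III ey- → eyshettet.
Attach case accusative zo- → zoeyshettet.
Attach number singular sho- → shozoeyshettet.
Apply epenthesis: shozoeyshettet → shozoeyushettet.
Nasal assimilation: no change.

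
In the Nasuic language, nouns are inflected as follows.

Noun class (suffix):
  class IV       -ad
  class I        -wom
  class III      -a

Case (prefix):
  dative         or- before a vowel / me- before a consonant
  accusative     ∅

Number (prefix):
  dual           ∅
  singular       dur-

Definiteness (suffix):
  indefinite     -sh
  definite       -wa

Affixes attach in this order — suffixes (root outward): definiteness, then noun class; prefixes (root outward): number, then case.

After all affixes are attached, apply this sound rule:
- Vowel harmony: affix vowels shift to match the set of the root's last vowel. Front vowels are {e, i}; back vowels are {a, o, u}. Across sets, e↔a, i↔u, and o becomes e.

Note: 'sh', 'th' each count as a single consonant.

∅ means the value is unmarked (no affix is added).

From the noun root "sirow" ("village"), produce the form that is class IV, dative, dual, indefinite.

masirowshad

number = dual: zero marking, form stays sirow.
Attach definiteness indefinite -sh → sirowsh.
Attach noun class class IV -ad → sirowshad.
Attach case dative me- (before consonant 's') → mesirowshad.
Apply vowel harmony: mesirowshad → masirowshad.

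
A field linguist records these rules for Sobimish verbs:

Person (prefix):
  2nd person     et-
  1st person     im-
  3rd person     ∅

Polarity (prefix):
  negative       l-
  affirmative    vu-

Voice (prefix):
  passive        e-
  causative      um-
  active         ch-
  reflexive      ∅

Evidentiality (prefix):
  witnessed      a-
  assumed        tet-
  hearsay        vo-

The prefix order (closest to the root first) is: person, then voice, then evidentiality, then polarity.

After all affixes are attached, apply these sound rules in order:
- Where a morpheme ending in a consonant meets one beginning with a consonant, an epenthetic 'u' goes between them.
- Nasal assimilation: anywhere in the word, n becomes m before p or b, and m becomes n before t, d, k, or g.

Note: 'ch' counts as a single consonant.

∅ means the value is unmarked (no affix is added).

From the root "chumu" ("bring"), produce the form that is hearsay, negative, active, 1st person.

Attach person 1st person im- → imchumu.
Attach voice active ch- → chimchumu.
Attach evidentiality hearsay vo- → vochimchumu.
Attach polarity negative l- → lvochimchumu.
Apply epenthesis: lvochimchumu → luvochimuchumu.
Nasal assimilation: no change.

luvochimuchumu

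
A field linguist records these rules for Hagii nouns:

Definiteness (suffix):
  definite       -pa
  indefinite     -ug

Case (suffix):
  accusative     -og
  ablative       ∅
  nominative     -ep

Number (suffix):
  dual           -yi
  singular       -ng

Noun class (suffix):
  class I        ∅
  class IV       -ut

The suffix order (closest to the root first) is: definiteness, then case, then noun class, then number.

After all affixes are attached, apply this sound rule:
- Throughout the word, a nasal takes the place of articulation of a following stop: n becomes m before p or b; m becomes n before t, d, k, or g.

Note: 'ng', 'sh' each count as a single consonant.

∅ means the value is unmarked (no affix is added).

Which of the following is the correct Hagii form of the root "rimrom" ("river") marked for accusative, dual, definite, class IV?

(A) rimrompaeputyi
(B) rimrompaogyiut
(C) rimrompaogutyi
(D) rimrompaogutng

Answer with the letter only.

C

Attach definiteness definite -pa → rimrompa.
Attach case accusative -og → rimrompaog.
Attach noun class class IV -ut → rimrompaogut.
Attach number dual -yi → rimrompaogutyi.
Nasal assimilation: no change.
So the correct form is rimrompaogutyi, option (C).
(B) rimrompaogyiut is wrong: it has the affixes in the wrong order.
(A) rimrompaeputyi is wrong: it uses nominative instead of accusative for case.
(D) rimrompaogutng is wrong: it uses singular instead of dual for number.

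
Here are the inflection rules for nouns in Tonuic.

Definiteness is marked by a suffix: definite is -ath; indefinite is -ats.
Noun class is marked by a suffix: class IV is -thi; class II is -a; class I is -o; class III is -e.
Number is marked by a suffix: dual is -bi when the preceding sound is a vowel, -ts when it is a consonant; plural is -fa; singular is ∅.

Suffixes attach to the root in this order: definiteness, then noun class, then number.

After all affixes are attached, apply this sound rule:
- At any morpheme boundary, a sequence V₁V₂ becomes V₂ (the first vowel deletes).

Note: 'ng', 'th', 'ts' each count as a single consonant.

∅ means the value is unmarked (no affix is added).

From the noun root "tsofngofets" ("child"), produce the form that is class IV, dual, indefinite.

Attach definiteness indefinite -ats → tsofngofetsats.
Attach noun class class IV -thi → tsofngofetsatsthi.
Attach number dual -bi (after vowel 'i') → tsofngofetsatsthibi.
Vowel deletion: no change.

tsofngofetsatsthibi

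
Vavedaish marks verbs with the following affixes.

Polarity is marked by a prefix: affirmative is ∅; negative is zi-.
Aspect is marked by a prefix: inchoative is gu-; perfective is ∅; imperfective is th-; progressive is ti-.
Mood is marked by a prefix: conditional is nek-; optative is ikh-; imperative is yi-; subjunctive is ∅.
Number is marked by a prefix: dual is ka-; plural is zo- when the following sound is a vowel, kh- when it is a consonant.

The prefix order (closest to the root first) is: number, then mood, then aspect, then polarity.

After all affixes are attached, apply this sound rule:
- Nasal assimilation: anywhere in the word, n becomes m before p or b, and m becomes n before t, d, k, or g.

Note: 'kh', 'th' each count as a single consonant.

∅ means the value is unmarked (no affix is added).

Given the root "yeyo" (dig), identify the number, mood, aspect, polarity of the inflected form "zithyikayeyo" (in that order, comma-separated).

Segment: zi-th-yi-ka-yeyo.
number: ka- → dual.
mood: yi- → imperative.
aspect: th- → imperfective.
polarity: zi- → negative.

dual, imperative, imperfective, negative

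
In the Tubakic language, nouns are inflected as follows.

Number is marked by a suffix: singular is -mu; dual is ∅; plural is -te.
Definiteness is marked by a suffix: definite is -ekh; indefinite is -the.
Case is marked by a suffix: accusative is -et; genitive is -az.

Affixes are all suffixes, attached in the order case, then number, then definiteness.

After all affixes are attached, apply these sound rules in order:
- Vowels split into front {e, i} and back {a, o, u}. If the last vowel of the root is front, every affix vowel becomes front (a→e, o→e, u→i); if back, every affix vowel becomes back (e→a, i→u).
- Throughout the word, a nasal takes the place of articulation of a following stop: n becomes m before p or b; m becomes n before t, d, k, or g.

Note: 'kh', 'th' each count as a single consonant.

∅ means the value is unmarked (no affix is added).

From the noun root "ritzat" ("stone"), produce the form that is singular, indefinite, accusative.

Attach case accusative -et → ritzatet.
Attach number singular -mu → ritzatetmu.
Attach definiteness indefinite -the → ritzatetmuthe.
Apply vowel harmony: ritzatetmuthe → ritzatatmutha.
Nasal assimilation: no change.

ritzatatmutha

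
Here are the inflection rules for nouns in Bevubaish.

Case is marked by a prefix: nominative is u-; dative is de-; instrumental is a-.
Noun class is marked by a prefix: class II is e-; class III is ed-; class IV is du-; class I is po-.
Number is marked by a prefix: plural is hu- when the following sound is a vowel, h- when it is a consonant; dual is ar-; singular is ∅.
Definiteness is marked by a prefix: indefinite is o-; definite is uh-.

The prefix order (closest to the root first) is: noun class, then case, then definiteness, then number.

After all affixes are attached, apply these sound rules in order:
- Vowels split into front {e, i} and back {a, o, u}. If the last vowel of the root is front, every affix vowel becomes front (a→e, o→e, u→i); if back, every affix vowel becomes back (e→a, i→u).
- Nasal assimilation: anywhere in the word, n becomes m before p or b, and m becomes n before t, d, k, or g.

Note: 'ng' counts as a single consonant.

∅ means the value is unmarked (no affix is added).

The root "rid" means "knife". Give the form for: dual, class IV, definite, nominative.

Attach noun class class IV du- → durid.
Attach case nominative u- → udurid.
Attach definiteness definite uh- → uhudurid.
Attach number dual ar- → aruhudurid.
Apply vowel harmony: aruhudurid → erihidirid.
Nasal assimilation: no change.

erihidirid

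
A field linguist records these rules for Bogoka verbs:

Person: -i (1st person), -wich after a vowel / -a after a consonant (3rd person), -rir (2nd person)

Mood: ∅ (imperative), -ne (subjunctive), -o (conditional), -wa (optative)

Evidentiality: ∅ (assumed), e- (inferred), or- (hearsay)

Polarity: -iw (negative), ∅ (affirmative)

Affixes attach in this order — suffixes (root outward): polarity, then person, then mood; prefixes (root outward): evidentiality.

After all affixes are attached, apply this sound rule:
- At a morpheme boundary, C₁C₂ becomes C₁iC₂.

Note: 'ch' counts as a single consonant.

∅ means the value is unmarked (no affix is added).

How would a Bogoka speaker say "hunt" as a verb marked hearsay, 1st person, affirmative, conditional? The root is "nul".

orinulio

polarity = affirmative: zero marking, form stays nul.
Attach person 1st person -i → nuli.
Attach mood conditional -o → nulio.
Attach evidentiality hearsay or- → ornulio.
Apply epenthesis: ornulio → orinulio.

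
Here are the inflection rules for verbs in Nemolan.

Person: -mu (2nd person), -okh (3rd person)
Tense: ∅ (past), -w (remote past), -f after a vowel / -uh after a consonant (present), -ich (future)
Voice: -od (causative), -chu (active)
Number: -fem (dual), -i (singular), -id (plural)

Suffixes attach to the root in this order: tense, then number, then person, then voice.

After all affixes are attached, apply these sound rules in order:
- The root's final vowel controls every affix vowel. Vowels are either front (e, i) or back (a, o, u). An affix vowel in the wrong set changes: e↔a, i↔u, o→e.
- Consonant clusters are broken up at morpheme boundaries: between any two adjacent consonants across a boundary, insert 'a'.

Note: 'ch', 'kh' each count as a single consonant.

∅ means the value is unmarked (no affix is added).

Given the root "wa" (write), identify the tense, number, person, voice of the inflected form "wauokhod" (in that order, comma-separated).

past, singular, 3rd person, causative

Segment: wa-i-okh-od.
tense: ∅ → past.
number: -i → singular.
person: -okh → 3rd person.
voice: -od → causative.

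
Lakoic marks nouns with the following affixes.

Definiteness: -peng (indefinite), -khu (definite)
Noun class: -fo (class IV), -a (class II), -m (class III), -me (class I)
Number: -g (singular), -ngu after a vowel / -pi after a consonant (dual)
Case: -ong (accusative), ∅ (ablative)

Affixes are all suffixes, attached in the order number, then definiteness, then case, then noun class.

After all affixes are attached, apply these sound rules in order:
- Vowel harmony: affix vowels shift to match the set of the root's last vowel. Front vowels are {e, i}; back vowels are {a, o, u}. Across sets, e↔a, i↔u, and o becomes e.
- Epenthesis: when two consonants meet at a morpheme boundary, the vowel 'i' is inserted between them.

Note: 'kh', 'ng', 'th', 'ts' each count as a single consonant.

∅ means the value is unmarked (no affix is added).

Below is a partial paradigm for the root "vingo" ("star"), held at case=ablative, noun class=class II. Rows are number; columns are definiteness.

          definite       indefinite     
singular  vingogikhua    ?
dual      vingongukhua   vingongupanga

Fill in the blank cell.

vingogipanga

Attach number singular -g → vingog.
Attach definiteness indefinite -peng → vingogpeng.
case = ablative: zero marking, form stays vingogpeng.
Attach noun class class II -a → vingogpenga.
Apply vowel harmony: vingogpenga → vingogpanga.
Apply epenthesis: vingogpanga → vingogipanga.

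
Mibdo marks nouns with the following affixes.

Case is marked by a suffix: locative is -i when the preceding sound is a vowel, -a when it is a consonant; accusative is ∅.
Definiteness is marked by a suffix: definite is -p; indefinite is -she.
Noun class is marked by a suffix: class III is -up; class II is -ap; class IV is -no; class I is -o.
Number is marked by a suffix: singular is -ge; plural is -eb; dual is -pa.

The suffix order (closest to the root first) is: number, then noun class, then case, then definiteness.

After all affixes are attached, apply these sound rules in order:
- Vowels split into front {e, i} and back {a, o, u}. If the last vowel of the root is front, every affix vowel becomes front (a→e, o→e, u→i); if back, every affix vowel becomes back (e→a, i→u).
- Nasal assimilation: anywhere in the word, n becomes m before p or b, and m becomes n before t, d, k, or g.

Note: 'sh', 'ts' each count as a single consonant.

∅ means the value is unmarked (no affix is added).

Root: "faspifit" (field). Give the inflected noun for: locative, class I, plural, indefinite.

Attach number plural -eb → faspifiteb.
Attach noun class class I -o → faspifitebo.
Attach case locative -i (after vowel 'o') → faspifiteboi.
Attach definiteness indefinite -she → faspifiteboishe.
Apply vowel harmony: faspifiteboishe → faspifitebeishe.
Nasal assimilation: no change.

faspifitebeishe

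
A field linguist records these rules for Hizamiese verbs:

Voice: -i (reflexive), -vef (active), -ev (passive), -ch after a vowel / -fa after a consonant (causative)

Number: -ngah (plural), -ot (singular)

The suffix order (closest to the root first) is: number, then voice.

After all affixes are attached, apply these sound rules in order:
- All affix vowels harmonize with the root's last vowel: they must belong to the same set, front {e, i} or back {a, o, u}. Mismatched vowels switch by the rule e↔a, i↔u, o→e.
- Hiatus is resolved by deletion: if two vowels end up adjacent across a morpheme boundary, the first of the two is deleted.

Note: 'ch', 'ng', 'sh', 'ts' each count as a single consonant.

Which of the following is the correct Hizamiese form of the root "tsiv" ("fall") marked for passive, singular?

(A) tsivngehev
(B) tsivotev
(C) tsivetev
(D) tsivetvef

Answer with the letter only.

Attach number singular -ot → tsivot.
Attach voice passive -ev → tsivotev.
Apply vowel harmony: tsivotev → tsivetev.
Vowel deletion: no change.
So the correct form is tsivetev, option (C).
(B) tsivotev is wrong: it fails to apply the sound rule(s).
(D) tsivetvef is wrong: it uses active instead of passive for voice.
(A) tsivngehev is wrong: it uses plural instead of singular for number.

C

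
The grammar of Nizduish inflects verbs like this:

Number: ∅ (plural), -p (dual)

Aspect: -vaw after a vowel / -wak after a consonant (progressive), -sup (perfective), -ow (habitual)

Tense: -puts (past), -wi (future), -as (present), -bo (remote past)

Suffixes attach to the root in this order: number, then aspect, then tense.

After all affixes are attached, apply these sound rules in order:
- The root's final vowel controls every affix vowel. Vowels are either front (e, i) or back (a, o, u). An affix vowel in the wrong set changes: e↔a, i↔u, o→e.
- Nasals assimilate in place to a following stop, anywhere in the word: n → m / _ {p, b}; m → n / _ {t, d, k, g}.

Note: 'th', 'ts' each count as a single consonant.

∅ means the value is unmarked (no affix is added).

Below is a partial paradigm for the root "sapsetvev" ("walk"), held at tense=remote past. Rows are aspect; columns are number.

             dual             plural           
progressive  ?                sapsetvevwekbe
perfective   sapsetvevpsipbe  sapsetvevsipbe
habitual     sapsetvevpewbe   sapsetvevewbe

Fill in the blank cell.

sapsetvevpwekbe

Attach number dual -p → sapsetvevp.
Attach aspect progressive -wak (after consonant 'p') → sapsetvevpwak.
Attach tense remote past -bo → sapsetvevpwakbo.
Apply vowel harmony: sapsetvevpwakbo → sapsetvevpwekbe.
Nasal assimilation: no change.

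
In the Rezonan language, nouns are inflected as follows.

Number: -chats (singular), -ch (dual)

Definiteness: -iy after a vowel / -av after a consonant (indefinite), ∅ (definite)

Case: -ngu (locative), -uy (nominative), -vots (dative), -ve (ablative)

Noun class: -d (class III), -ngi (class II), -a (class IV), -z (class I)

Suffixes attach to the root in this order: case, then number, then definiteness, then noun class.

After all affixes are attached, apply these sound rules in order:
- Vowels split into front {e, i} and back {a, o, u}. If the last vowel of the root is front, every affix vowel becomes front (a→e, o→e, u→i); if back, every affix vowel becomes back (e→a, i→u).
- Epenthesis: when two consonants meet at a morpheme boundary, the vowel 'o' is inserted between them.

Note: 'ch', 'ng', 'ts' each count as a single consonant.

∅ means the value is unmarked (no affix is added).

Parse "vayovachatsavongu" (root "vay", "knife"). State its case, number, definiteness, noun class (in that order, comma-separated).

ablative, singular, indefinite, class II

Segment: vay-ve-chats-av-ngi.
case: -ve → ablative.
number: -chats → singular.
definiteness: -iy/av → indefinite.
noun class: -ngi → class II.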